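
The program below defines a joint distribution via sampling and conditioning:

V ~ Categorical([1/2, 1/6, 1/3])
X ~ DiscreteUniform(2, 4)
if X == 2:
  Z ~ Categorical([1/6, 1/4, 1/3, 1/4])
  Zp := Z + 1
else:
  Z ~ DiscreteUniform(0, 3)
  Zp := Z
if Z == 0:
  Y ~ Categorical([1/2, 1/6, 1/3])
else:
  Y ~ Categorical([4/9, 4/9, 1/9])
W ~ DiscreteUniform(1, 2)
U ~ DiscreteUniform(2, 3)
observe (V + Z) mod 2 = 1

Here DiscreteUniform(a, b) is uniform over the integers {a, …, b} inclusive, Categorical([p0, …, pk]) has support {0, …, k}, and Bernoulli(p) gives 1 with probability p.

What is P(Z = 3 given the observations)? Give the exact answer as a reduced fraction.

Enumerate traces; 216 have nonzero weight after conditioning:
  (V=0, X=2, Z=1, Y=0, W=1, U=2) weight 1/216
  (V=0, X=2, Z=1, Y=0, W=1, U=3) weight 1/216
  (V=0, X=2, Z=1, Y=0, W=2, U=2) weight 1/216
  (V=0, X=2, Z=1, Y=0, W=2, U=3) weight 1/216
  (V=0, X=2, Z=1, Y=1, W=1, U=2) weight 1/216
  (V=0, X=2, Z=1, Y=1, W=1, U=3) weight 1/216
  (V=0, X=2, Z=1, Y=1, W=2, U=2) weight 1/216
  (V=0, X=2, Z=1, Y=1, W=2, U=3) weight 1/216
  (V=0, X=2, Z=3, Y=0, W=1, U=2) weight 1/216
  (V=1, X=2, Z=0, Y=0, W=1, U=2) weight 1/864
  … 206 more
Group by Z:
  weight(Z=0) = 1/27
  weight(Z=1) = 5/24
  weight(Z=2) = 5/108
  weight(Z=3) = 5/24
Total weight = 1/27 + 5/24 + 5/108 + 5/24 = 1/2
P(Z=0 | obs) = 1/27 / 1/2 = 2/27
P(Z=1 | obs) = 5/24 / 1/2 = 5/12
P(Z=2 | obs) = 5/108 / 1/2 = 5/54
P(Z=3 | obs) = 5/24 / 1/2 = 5/12

P(Z = 3 | obs) = 5/12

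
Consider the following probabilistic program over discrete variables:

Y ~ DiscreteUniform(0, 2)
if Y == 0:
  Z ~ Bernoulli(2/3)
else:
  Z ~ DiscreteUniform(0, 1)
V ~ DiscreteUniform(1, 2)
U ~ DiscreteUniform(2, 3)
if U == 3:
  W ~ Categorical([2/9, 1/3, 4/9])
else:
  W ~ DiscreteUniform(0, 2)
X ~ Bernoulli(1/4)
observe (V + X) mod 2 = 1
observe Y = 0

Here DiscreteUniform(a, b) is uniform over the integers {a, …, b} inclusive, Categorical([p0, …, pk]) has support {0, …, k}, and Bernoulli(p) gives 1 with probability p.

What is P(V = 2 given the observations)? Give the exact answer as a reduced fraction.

P(V = 2 | obs) = 1/4

Enumerate traces; 24 have nonzero weight after conditioning:
  (Y=0, Z=0, V=1, U=2, W=0, X=0) weight 1/144
  (Y=0, Z=0, V=1, U=2, W=1, X=0) weight 1/144
  (Y=0, Z=0, V=1, U=2, W=2, X=0) weight 1/144
  (Y=0, Z=0, V=1, U=3, W=0, X=0) weight 1/216
  (Y=0, Z=0, V=1, U=3, W=1, X=0) weight 1/144
  (Y=0, Z=0, V=1, U=3, W=2, X=0) weight 1/108
  (Y=0, Z=0, V=2, U=2, W=0, X=1) weight 1/432
  (Y=0, Z=0, V=2, U=2, W=1, X=1) weight 1/432
  … 16 more
Group by V:
  weight(V=1) = 1/8
  weight(V=2) = 1/24
Total weight = 1/8 + 1/24 = 1/6
P(V=1 | obs) = 1/8 / 1/6 = 3/4
P(V=2 | obs) = 1/24 / 1/6 = 1/4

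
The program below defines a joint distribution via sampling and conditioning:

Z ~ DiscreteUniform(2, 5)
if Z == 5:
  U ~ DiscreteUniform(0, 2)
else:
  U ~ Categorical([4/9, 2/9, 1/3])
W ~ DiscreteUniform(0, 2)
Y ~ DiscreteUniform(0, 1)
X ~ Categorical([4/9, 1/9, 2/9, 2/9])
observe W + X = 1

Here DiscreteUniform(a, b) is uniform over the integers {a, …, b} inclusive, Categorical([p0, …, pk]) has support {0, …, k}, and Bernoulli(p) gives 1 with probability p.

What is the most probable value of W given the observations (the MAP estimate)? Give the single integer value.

argmax_v P(W = v | obs) = 1

Enumerate traces; 48 have nonzero weight after conditioning:
  (Z=2, U=0, W=0, Y=0, X=1) weight 1/486
  (Z=2, U=0, W=0, Y=1, X=1) weight 1/486
  (Z=2, U=0, W=1, Y=0, X=0) weight 2/243
  (Z=2, U=0, W=1, Y=1, X=0) weight 2/243
  (Z=2, U=1, W=0, Y=0, X=1) weight 1/972
  (Z=2, U=1, W=0, Y=1, X=1) weight 1/972
  (Z=2, U=1, W=1, Y=0, X=0) weight 1/243
  (Z=2, U=1, W=1, Y=1, X=0) weight 1/243
  … 40 more
Group by W:
  weight(W=0) = 1/27
  weight(W=1) = 4/27
Total weight = 1/27 + 4/27 = 5/27
P(W=0 | obs) = 1/27 / 5/27 = 1/5
P(W=1 | obs) = 4/27 / 5/27 = 4/5
argmax = 1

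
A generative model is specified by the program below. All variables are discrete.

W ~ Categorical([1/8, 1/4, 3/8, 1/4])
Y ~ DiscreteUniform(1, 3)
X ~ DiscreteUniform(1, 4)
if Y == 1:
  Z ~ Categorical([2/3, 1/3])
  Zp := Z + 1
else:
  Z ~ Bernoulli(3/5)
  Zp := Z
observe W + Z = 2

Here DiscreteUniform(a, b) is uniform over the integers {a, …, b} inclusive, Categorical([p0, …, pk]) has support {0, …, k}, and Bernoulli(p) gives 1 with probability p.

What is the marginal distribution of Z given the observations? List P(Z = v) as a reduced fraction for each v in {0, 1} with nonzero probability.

Enumerate traces; 24 have nonzero weight after conditioning:
  (W=1, Y=1, X=1, Z=1) weight 1/144
  (W=1, Y=1, X=2, Z=1) weight 1/144
  (W=1, Y=1, X=3, Z=1) weight 1/144
  (W=1, Y=1, X=4, Z=1) weight 1/144
  (W=1, Y=2, X=1, Z=1) weight 1/80
  (W=1, Y=2, X=2, Z=1) weight 1/80
  (W=1, Y=2, X=3, Z=1) weight 1/80
  (W=1, Y=2, X=4, Z=1) weight 1/80
  (W=2, Y=1, X=1, Z=0) weight 1/48
  … 15 more
Group by Z:
  weight(Z=0) = 11/60
  weight(Z=1) = 23/180
Total weight = 11/60 + 23/180 = 14/45
P(Z=0 | obs) = 11/60 / 14/45 = 33/56
P(Z=1 | obs) = 23/180 / 14/45 = 23/56

P(Z=0) = 33/56, P(Z=1) = 23/56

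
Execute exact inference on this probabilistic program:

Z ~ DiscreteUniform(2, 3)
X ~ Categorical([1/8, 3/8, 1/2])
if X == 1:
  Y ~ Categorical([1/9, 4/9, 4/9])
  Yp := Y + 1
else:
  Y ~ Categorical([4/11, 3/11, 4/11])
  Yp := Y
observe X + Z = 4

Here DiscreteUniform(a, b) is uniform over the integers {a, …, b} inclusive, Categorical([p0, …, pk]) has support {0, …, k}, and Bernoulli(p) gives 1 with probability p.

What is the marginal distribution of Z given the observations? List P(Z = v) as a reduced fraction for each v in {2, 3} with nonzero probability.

P(Z=2) = 4/7, P(Z=3) = 3/7

Enumerate traces; 6 have nonzero weight after conditioning:
  (Z=2, X=2, Y=0) weight 1/11
  (Z=2, X=2, Y=1) weight 3/44
  (Z=2, X=2, Y=2) weight 1/11
  (Z=3, X=1, Y=0) weight 1/48
  (Z=3, X=1, Y=1) weight 1/12
  (Z=3, X=1, Y=2) weight 1/12
Group by Z:
  weight(Z=2) = 1/4
  weight(Z=3) = 3/16
Total weight = 1/4 + 3/16 = 7/16
P(Z=2 | obs) = 1/4 / 7/16 = 4/7
P(Z=3 | obs) = 3/16 / 7/16 = 3/7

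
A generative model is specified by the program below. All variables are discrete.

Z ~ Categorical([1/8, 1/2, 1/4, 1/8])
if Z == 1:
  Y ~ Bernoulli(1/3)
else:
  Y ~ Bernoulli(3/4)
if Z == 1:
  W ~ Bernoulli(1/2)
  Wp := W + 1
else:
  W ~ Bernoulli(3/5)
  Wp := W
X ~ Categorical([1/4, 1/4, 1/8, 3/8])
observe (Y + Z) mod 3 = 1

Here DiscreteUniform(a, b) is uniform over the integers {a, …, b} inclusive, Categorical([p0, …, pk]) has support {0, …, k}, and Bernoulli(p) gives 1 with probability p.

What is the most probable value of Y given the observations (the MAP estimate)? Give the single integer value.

Enumerate traces; 24 have nonzero weight after conditioning:
  (Z=0, Y=1, W=0, X=0) weight 3/320
  (Z=0, Y=1, W=0, X=1) weight 3/320
  (Z=0, Y=1, W=0, X=2) weight 3/640
  (Z=0, Y=1, W=0, X=3) weight 9/640
  (Z=0, Y=1, W=1, X=0) weight 9/640
  (Z=0, Y=1, W=1, X=1) weight 9/640
  (Z=0, Y=1, W=1, X=2) weight 9/1280
  (Z=0, Y=1, W=1, X=3) weight 27/1280
  (Z=1, Y=0, W=0, X=0) weight 1/24
  … 15 more
Group by Y:
  weight(Y=0) = 1/3
  weight(Y=1) = 3/16
Total weight = 1/3 + 3/16 = 25/48
P(Y=0 | obs) = 1/3 / 25/48 = 16/25
P(Y=1 | obs) = 3/16 / 25/48 = 9/25
argmax = 0

argmax_v P(Y = v | obs) = 0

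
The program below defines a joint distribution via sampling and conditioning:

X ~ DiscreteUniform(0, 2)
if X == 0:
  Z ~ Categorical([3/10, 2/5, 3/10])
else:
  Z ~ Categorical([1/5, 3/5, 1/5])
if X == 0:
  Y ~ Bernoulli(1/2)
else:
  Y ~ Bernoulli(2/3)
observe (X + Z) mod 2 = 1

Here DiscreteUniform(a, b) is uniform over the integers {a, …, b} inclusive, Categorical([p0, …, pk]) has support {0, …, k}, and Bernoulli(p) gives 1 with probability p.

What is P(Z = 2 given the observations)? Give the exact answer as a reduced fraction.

Enumerate traces; 8 have nonzero weight after conditioning:
  (X=0, Z=1, Y=0) weight 1/15
  (X=0, Z=1, Y=1) weight 1/15
  (X=1, Z=0, Y=0) weight 1/45
  (X=1, Z=0, Y=1) weight 2/45
  (X=1, Z=2, Y=0) weight 1/45
  (X=1, Z=2, Y=1) weight 2/45
  (X=2, Z=1, Y=0) weight 1/15
  (X=2, Z=1, Y=1) weight 2/15
Group by Z:
  weight(Z=0) = 1/15
  weight(Z=1) = 1/3
  weight(Z=2) = 1/15
Total weight = 1/15 + 1/3 + 1/15 = 7/15
P(Z=0 | obs) = 1/15 / 7/15 = 1/7
P(Z=1 | obs) = 1/3 / 7/15 = 5/7
P(Z=2 | obs) = 1/15 / 7/15 = 1/7

P(Z = 2 | obs) = 1/7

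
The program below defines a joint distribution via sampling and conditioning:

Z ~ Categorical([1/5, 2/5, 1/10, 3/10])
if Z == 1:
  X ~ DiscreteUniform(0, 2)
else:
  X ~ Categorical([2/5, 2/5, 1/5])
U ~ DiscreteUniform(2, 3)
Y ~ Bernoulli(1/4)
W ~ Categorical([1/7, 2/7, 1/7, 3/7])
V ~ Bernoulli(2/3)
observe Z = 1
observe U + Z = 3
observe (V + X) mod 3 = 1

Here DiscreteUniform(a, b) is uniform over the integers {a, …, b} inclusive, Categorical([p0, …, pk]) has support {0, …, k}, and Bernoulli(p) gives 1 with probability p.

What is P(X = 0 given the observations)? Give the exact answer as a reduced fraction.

P(X = 0 | obs) = 2/3

Enumerate traces; 16 have nonzero weight after conditioning:
  (Z=1, X=0, U=2, Y=0, W=0, V=1) weight 1/210
  (Z=1, X=0, U=2, Y=0, W=1, V=1) weight 1/105
  (Z=1, X=0, U=2, Y=0, W=2, V=1) weight 1/210
  (Z=1, X=0, U=2, Y=0, W=3, V=1) weight 1/70
  (Z=1, X=0, U=2, Y=1, W=0, V=1) weight 1/630
  (Z=1, X=0, U=2, Y=1, W=1, V=1) weight 1/315
  (Z=1, X=0, U=2, Y=1, W=2, V=1) weight 1/630
  (Z=1, X=0, U=2, Y=1, W=3, V=1) weight 1/210
  (Z=1, X=1, U=2, Y=0, W=0, V=0) weight 1/420
  … 7 more
Group by X:
  weight(X=0) = 2/45
  weight(X=1) = 1/45
Total weight = 2/45 + 1/45 = 1/15
P(X=0 | obs) = 2/45 / 1/15 = 2/3
P(X=1 | obs) = 1/45 / 1/15 = 1/3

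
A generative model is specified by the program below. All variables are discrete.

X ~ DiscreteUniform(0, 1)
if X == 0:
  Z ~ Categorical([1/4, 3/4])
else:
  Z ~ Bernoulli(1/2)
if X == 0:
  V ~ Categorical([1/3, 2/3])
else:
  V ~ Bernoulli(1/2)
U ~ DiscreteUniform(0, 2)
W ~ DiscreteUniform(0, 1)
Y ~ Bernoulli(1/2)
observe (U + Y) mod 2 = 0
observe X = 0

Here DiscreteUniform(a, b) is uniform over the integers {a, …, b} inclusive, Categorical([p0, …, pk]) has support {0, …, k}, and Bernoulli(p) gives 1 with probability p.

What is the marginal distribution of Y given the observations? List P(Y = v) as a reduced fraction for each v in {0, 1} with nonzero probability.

P(Y=0) = 2/3, P(Y=1) = 1/3

Enumerate traces; 24 have nonzero weight after conditioning:
  (X=0, Z=0, V=0, U=0, W=0, Y=0) weight 1/288
  (X=0, Z=0, V=0, U=0, W=1, Y=0) weight 1/288
  (X=0, Z=0, V=0, U=1, W=0, Y=1) weight 1/288
  (X=0, Z=0, V=0, U=1, W=1, Y=1) weight 1/288
  (X=0, Z=0, V=0, U=2, W=0, Y=0) weight 1/288
  (X=0, Z=0, V=0, U=2, W=1, Y=0) weight 1/288
  (X=0, Z=0, V=1, U=0, W=0, Y=0) weight 1/144
  (X=0, Z=0, V=1, U=0, W=1, Y=0) weight 1/144
  … 16 more
Group by Y:
  weight(Y=0) = 1/6
  weight(Y=1) = 1/12
Total weight = 1/6 + 1/12 = 1/4
P(Y=0 | obs) = 1/6 / 1/4 = 2/3
P(Y=1 | obs) = 1/12 / 1/4 = 1/3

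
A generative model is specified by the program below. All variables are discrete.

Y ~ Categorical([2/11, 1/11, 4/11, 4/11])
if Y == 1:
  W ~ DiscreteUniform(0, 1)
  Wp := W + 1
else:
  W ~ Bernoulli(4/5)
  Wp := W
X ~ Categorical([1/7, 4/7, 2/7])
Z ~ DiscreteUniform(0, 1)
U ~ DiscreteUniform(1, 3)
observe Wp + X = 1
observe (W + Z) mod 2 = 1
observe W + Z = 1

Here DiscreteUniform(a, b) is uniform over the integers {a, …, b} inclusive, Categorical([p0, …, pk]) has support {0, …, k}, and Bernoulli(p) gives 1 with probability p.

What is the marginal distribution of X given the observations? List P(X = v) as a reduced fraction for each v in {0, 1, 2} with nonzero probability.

Enumerate traces; 21 have nonzero weight after conditioning:
  (Y=0, W=0, X=1, Z=1, U=1) weight 4/1155
  (Y=0, W=0, X=1, Z=1, U=2) weight 4/1155
  (Y=0, W=0, X=1, Z=1, U=3) weight 4/1155
  (Y=0, W=1, X=0, Z=0, U=1) weight 4/1155
  (Y=0, W=1, X=0, Z=0, U=2) weight 4/1155
  (Y=0, W=1, X=0, Z=0, U=3) weight 4/1155
  (Y=1, W=0, X=0, Z=1, U=1) weight 1/924
  (Y=1, W=0, X=0, Z=1, U=2) weight 1/924
  … 13 more
Group by X:
  weight(X=0) = 17/308
  weight(X=1) = 4/77
Total weight = 17/308 + 4/77 = 3/28
P(X=0 | obs) = 17/308 / 3/28 = 17/33
P(X=1 | obs) = 4/77 / 3/28 = 16/33

P(X=0) = 17/33, P(X=1) = 16/33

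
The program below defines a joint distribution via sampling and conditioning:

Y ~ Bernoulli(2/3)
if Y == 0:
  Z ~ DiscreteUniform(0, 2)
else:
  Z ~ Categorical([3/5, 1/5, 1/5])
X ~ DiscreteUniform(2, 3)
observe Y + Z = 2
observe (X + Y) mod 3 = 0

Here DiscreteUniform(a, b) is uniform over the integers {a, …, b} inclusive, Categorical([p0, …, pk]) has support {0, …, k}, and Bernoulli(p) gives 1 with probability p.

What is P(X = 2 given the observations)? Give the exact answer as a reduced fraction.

Enumerate traces; 2 have nonzero weight after conditioning:
  (Y=0, Z=2, X=3) weight 1/18
  (Y=1, Z=1, X=2) weight 1/15
Group by X:
  weight(X=2) = 1/15
  weight(X=3) = 1/18
Total weight = 1/15 + 1/18 = 11/90
P(X=2 | obs) = 1/15 / 11/90 = 6/11
P(X=3 | obs) = 1/18 / 11/90 = 5/11

P(X = 2 | obs) = 6/11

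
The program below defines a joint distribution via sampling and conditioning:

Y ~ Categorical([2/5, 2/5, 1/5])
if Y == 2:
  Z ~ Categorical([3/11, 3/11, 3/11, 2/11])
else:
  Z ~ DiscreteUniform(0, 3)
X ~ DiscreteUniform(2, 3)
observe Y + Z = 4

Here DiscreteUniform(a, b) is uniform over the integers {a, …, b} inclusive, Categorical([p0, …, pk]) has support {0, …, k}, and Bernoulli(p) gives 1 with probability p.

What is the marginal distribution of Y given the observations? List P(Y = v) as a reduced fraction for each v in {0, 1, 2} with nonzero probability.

Enumerate traces; 4 have nonzero weight after conditioning:
  (Y=1, Z=3, X=2) weight 1/20
  (Y=1, Z=3, X=3) weight 1/20
  (Y=2, Z=2, X=2) weight 3/110
  (Y=2, Z=2, X=3) weight 3/110
Group by Y:
  weight(Y=1) = 1/10
  weight(Y=2) = 3/55
Total weight = 1/10 + 3/55 = 17/110
P(Y=1 | obs) = 1/10 / 17/110 = 11/17
P(Y=2 | obs) = 3/55 / 17/110 = 6/17

P(Y=1) = 11/17, P(Y=2) = 6/17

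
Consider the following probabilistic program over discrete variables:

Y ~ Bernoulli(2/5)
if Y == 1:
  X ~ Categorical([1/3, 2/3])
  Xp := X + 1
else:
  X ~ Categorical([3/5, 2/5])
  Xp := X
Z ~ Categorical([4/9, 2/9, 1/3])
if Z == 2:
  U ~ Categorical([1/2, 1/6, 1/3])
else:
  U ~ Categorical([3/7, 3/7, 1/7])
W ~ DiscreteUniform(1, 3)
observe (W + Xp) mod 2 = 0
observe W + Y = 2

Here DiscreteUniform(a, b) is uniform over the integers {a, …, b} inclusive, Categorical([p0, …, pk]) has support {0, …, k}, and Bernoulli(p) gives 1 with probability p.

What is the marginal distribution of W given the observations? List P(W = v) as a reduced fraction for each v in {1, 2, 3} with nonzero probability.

Enumerate traces; 18 have nonzero weight after conditioning:
  (Y=0, X=0, Z=0, U=0, W=2) weight 4/175
  (Y=0, X=0, Z=0, U=1, W=2) weight 4/175
  (Y=0, X=0, Z=0, U=2, W=2) weight 4/525
  (Y=0, X=0, Z=1, U=0, W=2) weight 2/175
  (Y=0, X=0, Z=1, U=1, W=2) weight 2/175
  (Y=0, X=0, Z=1, U=2, W=2) weight 2/525
  (Y=0, X=0, Z=2, U=0, W=2) weight 1/50
  (Y=0, X=0, Z=2, U=1, W=2) weight 1/150
  (Y=1, X=0, Z=0, U=0, W=1) weight 8/945
  … 9 more
Group by W:
  weight(W=1) = 2/45
  weight(W=2) = 3/25
Total weight = 2/45 + 3/25 = 37/225
P(W=1 | obs) = 2/45 / 37/225 = 10/37
P(W=2 | obs) = 3/25 / 37/225 = 27/37

P(W=1) = 10/37, P(W=2) = 27/37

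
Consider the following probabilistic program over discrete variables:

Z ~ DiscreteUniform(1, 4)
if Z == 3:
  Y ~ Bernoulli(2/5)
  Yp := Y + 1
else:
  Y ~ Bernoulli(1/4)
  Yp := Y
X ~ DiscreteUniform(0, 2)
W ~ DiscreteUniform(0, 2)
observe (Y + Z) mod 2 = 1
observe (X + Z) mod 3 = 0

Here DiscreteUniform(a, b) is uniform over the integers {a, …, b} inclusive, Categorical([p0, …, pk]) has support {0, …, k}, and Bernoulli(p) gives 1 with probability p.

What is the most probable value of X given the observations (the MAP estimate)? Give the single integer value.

argmax_v P(X = v | obs) = 2

Enumerate traces; 12 have nonzero weight after conditioning:
  (Z=1, Y=0, X=2, W=0) weight 1/48
  (Z=1, Y=0, X=2, W=1) weight 1/48
  (Z=1, Y=0, X=2, W=2) weight 1/48
  (Z=2, Y=1, X=1, W=0) weight 1/144
  (Z=2, Y=1, X=1, W=1) weight 1/144
  (Z=2, Y=1, X=1, W=2) weight 1/144
  (Z=3, Y=0, X=0, W=0) weight 1/60
  (Z=3, Y=0, X=0, W=1) weight 1/60
  … 4 more
Group by X:
  weight(X=0) = 1/20
  weight(X=1) = 1/48
  weight(X=2) = 1/12
Total weight = 1/20 + 1/48 + 1/12 = 37/240
P(X=0 | obs) = 1/20 / 37/240 = 12/37
P(X=1 | obs) = 1/48 / 37/240 = 5/37
P(X=2 | obs) = 1/12 / 37/240 = 20/37
argmax = 2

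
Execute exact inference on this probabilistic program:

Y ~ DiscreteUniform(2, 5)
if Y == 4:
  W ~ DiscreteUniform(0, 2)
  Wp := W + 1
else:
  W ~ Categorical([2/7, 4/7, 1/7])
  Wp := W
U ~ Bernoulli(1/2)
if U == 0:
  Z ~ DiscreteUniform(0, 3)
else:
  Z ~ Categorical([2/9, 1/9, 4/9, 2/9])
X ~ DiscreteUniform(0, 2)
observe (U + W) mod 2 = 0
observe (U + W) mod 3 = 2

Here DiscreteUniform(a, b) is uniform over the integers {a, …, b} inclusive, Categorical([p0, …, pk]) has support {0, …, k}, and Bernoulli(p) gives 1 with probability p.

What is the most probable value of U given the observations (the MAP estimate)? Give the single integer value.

Enumerate traces; 96 have nonzero weight after conditioning:
  (Y=2, W=1, U=1, Z=0, X=0) weight 1/189
  (Y=2, W=1, U=1, Z=0, X=1) weight 1/189
  (Y=2, W=1, U=1, Z=0, X=2) weight 1/189
  (Y=2, W=1, U=1, Z=1, X=0) weight 1/378
  (Y=2, W=1, U=1, Z=1, X=1) weight 1/378
  (Y=2, W=1, U=1, Z=1, X=2) weight 1/378
  (Y=2, W=1, U=1, Z=2, X=0) weight 2/189
  (Y=2, W=1, U=1, Z=2, X=1) weight 2/189
  (Y=2, W=2, U=0, Z=0, X=0) weight 1/672
  … 87 more
Group by U:
  weight(U=0) = 2/21
  weight(U=1) = 43/168
Total weight = 2/21 + 43/168 = 59/168
P(U=0 | obs) = 2/21 / 59/168 = 16/59
P(U=1 | obs) = 43/168 / 59/168 = 43/59
argmax = 1

argmax_v P(U = v | obs) = 1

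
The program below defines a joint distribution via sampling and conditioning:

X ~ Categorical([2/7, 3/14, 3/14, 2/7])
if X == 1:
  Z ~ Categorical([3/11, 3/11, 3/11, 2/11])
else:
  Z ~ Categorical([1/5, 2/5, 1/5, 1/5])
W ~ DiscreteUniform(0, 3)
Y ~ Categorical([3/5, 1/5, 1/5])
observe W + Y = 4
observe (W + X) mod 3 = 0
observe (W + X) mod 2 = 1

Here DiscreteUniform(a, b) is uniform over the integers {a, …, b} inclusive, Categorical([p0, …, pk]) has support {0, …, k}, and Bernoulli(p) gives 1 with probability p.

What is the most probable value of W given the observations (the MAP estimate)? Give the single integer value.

Enumerate traces; 8 have nonzero weight after conditioning:
  (X=0, Z=0, W=3, Y=1) weight 1/350
  (X=0, Z=1, W=3, Y=1) weight 1/175
  (X=0, Z=2, W=3, Y=1) weight 1/350
  (X=0, Z=3, W=3, Y=1) weight 1/350
  (X=1, Z=0, W=2, Y=2) weight 9/3080
  (X=1, Z=1, W=2, Y=2) weight 9/3080
  (X=1, Z=2, W=2, Y=2) weight 9/3080
  (X=1, Z=3, W=2, Y=2) weight 3/1540
Group by W:
  weight(W=2) = 3/280
  weight(W=3) = 1/70
Total weight = 3/280 + 1/70 = 1/40
P(W=2 | obs) = 3/280 / 1/40 = 3/7
P(W=3 | obs) = 1/70 / 1/40 = 4/7
argmax = 3

argmax_v P(W = v | obs) = 3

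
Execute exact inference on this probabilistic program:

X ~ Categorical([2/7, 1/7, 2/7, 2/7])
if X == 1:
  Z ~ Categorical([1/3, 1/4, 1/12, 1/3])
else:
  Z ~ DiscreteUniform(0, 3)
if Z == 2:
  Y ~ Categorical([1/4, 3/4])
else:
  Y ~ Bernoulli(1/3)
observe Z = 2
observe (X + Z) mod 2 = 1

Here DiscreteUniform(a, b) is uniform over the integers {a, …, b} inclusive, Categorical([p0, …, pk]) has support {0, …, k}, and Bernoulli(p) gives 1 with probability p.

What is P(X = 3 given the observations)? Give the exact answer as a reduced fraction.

P(X = 3 | obs) = 6/7

Enumerate traces; 4 have nonzero weight after conditioning:
  (X=1, Z=2, Y=0) weight 1/336
  (X=1, Z=2, Y=1) weight 1/112
  (X=3, Z=2, Y=0) weight 1/56
  (X=3, Z=2, Y=1) weight 3/56
Group by X:
  weight(X=1) = 1/84
  weight(X=3) = 1/14
Total weight = 1/84 + 1/14 = 1/12
P(X=1 | obs) = 1/84 / 1/12 = 1/7
P(X=3 | obs) = 1/14 / 1/12 = 6/7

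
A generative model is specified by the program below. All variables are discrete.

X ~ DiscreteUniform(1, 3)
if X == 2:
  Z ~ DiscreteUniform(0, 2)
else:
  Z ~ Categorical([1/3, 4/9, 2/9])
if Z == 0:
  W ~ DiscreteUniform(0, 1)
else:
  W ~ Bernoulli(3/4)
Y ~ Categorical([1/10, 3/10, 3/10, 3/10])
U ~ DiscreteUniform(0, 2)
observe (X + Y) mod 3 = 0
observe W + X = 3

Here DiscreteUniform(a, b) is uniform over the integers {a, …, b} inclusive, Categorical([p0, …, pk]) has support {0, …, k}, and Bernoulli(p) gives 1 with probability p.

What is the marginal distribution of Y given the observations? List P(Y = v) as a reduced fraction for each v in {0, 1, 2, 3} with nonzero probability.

P(Y=0) = 1/10, P(Y=1) = 3/5, P(Y=3) = 3/10

Enumerate traces; 27 have nonzero weight after conditioning:
  (X=2, Z=0, W=1, Y=1, U=0) weight 1/180
  (X=2, Z=0, W=1, Y=1, U=1) weight 1/180
  (X=2, Z=0, W=1, Y=1, U=2) weight 1/180
  (X=2, Z=1, W=1, Y=1, U=0) weight 1/120
  (X=2, Z=1, W=1, Y=1, U=1) weight 1/120
  (X=2, Z=1, W=1, Y=1, U=2) weight 1/120
  (X=2, Z=2, W=1, Y=1, U=0) weight 1/120
  (X=2, Z=2, W=1, Y=1, U=1) weight 1/120
  (X=3, Z=0, W=0, Y=0, U=0) weight 1/540
  (X=3, Z=0, W=0, Y=3, U=0) weight 1/180
  … 17 more
Group by Y:
  weight(Y=0) = 1/90
  weight(Y=1) = 1/15
  weight(Y=3) = 1/30
Total weight = 1/90 + 1/15 + 1/30 = 1/9
P(Y=0 | obs) = 1/90 / 1/9 = 1/10
P(Y=1 | obs) = 1/15 / 1/9 = 3/5
P(Y=3 | obs) = 1/30 / 1/9 = 3/10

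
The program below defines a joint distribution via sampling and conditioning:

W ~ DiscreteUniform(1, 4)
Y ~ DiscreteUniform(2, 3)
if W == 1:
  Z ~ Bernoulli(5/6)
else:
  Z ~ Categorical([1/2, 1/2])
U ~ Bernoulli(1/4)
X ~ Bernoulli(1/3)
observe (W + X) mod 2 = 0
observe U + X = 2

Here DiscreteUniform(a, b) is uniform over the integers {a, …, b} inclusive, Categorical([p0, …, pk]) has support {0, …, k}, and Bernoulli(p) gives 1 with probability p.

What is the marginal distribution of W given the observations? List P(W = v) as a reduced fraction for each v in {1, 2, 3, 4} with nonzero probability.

Enumerate traces; 8 have nonzero weight after conditioning:
  (W=1, Y=2, Z=0, U=1, X=1) weight 1/576
  (W=1, Y=2, Z=1, U=1, X=1) weight 5/576
  (W=1, Y=3, Z=0, U=1, X=1) weight 1/576
  (W=1, Y=3, Z=1, U=1, X=1) weight 5/576
  (W=3, Y=2, Z=0, U=1, X=1) weight 1/192
  (W=3, Y=2, Z=1, U=1, X=1) weight 1/192
  (W=3, Y=3, Z=0, U=1, X=1) weight 1/192
  (W=3, Y=3, Z=1, U=1, X=1) weight 1/192
Group by W:
  weight(W=1) = 1/48
  weight(W=3) = 1/48
Total weight = 1/48 + 1/48 = 1/24
P(W=1 | obs) = 1/48 / 1/24 = 1/2
P(W=3 | obs) = 1/48 / 1/24 = 1/2

P(W=1) = 1/2, P(W=3) = 1/2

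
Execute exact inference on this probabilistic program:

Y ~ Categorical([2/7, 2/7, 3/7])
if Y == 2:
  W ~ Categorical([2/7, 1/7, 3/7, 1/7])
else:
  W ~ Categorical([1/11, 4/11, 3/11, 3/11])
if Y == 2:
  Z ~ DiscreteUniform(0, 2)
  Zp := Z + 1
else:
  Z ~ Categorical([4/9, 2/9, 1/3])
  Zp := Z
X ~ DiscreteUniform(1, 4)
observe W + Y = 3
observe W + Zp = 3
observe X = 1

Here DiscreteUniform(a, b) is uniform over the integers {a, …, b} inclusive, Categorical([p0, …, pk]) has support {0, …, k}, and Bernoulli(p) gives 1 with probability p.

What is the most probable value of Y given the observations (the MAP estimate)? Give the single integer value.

argmax_v P(Y = v | obs) = 0

Enumerate traces; 3 have nonzero weight after conditioning:
  (Y=0, W=3, Z=0, X=1) weight 2/231
  (Y=1, W=2, Z=1, X=1) weight 1/231
  (Y=2, W=1, Z=1, X=1) weight 1/196
Group by Y:
  weight(Y=0) = 2/231
  weight(Y=1) = 1/231
  weight(Y=2) = 1/196
Total weight = 2/231 + 1/231 + 1/196 = 39/2156
P(Y=0 | obs) = 2/231 / 39/2156 = 56/117
P(Y=1 | obs) = 1/231 / 39/2156 = 28/117
P(Y=2 | obs) = 1/196 / 39/2156 = 11/39
argmax = 0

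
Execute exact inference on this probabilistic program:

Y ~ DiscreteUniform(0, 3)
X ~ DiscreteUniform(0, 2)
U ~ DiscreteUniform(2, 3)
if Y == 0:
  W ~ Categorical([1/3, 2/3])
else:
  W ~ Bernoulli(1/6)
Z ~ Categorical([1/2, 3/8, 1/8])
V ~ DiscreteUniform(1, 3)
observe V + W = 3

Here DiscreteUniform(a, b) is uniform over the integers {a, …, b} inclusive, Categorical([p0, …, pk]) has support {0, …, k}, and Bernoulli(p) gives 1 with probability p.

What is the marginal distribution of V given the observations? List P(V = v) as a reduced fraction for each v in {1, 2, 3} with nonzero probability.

P(V=2) = 7/24, P(V=3) = 17/24

Enumerate traces; 144 have nonzero weight after conditioning:
  (Y=0, X=0, U=2, W=0, Z=0, V=3) weight 1/432
  (Y=0, X=0, U=2, W=0, Z=1, V=3) weight 1/576
  (Y=0, X=0, U=2, W=0, Z=2, V=3) weight 1/1728
  (Y=0, X=0, U=2, W=1, Z=0, V=2) weight 1/216
  (Y=0, X=0, U=2, W=1, Z=1, V=2) weight 1/288
  (Y=0, X=0, U=2, W=1, Z=2, V=2) weight 1/864
  (Y=0, X=0, U=3, W=0, Z=0, V=3) weight 1/432
  (Y=0, X=0, U=3, W=0, Z=1, V=3) weight 1/576
  … 136 more
Group by V:
  weight(V=2) = 7/72
  weight(V=3) = 17/72
Total weight = 7/72 + 17/72 = 1/3
P(V=2 | obs) = 7/72 / 1/3 = 7/24
P(V=3 | obs) = 17/72 / 1/3 = 17/24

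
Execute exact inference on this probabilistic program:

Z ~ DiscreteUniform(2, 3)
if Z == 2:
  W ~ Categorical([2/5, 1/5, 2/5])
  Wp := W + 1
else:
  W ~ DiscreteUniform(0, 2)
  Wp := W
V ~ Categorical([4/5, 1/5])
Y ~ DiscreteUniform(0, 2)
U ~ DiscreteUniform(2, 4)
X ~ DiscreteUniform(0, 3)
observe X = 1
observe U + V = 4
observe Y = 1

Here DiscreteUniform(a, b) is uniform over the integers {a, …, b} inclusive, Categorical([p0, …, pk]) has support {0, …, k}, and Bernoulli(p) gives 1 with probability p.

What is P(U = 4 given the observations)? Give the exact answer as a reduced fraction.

Enumerate traces; 12 have nonzero weight after conditioning:
  (Z=2, W=0, V=0, Y=1, U=4, X=1) weight 1/225
  (Z=2, W=0, V=1, Y=1, U=3, X=1) weight 1/900
  (Z=2, W=1, V=0, Y=1, U=4, X=1) weight 1/450
  (Z=2, W=1, V=1, Y=1, U=3, X=1) weight 1/1800
  (Z=2, W=2, V=0, Y=1, U=4, X=1) weight 1/225
  (Z=2, W=2, V=1, Y=1, U=3, X=1) weight 1/900
  (Z=3, W=0, V=0, Y=1, U=4, X=1) weight 1/270
  (Z=3, W=0, V=1, Y=1, U=3, X=1) weight 1/1080
  … 4 more
Group by U:
  weight(U=3) = 1/180
  weight(U=4) = 1/45
Total weight = 1/180 + 1/45 = 1/36
P(U=3 | obs) = 1/180 / 1/36 = 1/5
P(U=4 | obs) = 1/45 / 1/36 = 4/5

P(U = 4 | obs) = 4/5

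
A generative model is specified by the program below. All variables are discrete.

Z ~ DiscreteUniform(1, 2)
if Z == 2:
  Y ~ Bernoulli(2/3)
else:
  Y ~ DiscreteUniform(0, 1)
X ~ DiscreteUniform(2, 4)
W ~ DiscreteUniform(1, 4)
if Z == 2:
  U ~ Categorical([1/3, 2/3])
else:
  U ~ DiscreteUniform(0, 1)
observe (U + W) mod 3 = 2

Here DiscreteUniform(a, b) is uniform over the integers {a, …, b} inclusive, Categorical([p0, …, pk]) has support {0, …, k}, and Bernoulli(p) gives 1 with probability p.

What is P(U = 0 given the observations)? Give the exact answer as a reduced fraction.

Enumerate traces; 36 have nonzero weight after conditioning:
  (Z=1, Y=0, X=2, W=1, U=1) weight 1/96
  (Z=1, Y=0, X=2, W=2, U=0) weight 1/96
  (Z=1, Y=0, X=2, W=4, U=1) weight 1/96
  (Z=1, Y=0, X=3, W=1, U=1) weight 1/96
  (Z=1, Y=0, X=3, W=2, U=0) weight 1/96
  (Z=1, Y=0, X=3, W=4, U=1) weight 1/96
  (Z=1, Y=0, X=4, W=1, U=1) weight 1/96
  (Z=1, Y=0, X=4, W=2, U=0) weight 1/96
  … 28 more
Group by U:
  weight(U=0) = 5/48
  weight(U=1) = 7/24
Total weight = 5/48 + 7/24 = 19/48
P(U=0 | obs) = 5/48 / 19/48 = 5/19
P(U=1 | obs) = 7/24 / 19/48 = 14/19

P(U = 0 | obs) = 5/19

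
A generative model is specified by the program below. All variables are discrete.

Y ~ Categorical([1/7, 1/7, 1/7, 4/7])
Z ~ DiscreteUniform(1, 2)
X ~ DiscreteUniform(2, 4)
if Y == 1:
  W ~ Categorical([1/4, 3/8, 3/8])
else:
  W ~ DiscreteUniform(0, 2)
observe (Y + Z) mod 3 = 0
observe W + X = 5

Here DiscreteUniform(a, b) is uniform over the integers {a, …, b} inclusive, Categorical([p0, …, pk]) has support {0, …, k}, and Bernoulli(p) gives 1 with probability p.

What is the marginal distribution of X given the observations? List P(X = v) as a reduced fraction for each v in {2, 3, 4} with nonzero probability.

P(X=3) = 1/2, P(X=4) = 1/2

Enumerate traces; 4 have nonzero weight after conditioning:
  (Y=1, Z=2, X=3, W=2) weight 1/112
  (Y=1, Z=2, X=4, W=1) weight 1/112
  (Y=2, Z=1, X=3, W=2) weight 1/126
  (Y=2, Z=1, X=4, W=1) weight 1/126
Group by X:
  weight(X=3) = 17/1008
  weight(X=4) = 17/1008
Total weight = 17/1008 + 17/1008 = 17/504
P(X=3 | obs) = 17/1008 / 17/504 = 1/2
P(X=4 | obs) = 17/1008 / 17/504 = 1/2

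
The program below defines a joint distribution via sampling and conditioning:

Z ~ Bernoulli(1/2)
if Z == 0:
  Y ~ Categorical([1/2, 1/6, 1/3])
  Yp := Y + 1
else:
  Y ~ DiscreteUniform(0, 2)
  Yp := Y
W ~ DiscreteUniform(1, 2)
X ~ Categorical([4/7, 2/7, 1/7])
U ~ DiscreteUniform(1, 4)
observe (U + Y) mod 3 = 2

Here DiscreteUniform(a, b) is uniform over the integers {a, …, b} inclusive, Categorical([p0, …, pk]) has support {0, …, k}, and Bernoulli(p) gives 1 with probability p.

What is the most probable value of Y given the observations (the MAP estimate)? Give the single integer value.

Enumerate traces; 48 have nonzero weight after conditioning:
  (Z=0, Y=0, W=1, X=0, U=2) weight 1/56
  (Z=0, Y=0, W=1, X=1, U=2) weight 1/112
  (Z=0, Y=0, W=1, X=2, U=2) weight 1/224
  (Z=0, Y=0, W=2, X=0, U=2) weight 1/56
  (Z=0, Y=0, W=2, X=1, U=2) weight 1/112
  (Z=0, Y=0, W=2, X=2, U=2) weight 1/224
  (Z=0, Y=1, W=1, X=0, U=1) weight 1/168
  (Z=0, Y=1, W=1, X=0, U=4) weight 1/168
  (Z=0, Y=2, W=1, X=0, U=3) weight 1/84
  … 39 more
Group by Y:
  weight(Y=0) = 5/48
  weight(Y=1) = 1/8
  weight(Y=2) = 1/12
Total weight = 5/48 + 1/8 + 1/12 = 5/16
P(Y=0 | obs) = 5/48 / 5/16 = 1/3
P(Y=1 | obs) = 1/8 / 5/16 = 2/5
P(Y=2 | obs) = 1/12 / 5/16 = 4/15
argmax = 1

argmax_v P(Y = v | obs) = 1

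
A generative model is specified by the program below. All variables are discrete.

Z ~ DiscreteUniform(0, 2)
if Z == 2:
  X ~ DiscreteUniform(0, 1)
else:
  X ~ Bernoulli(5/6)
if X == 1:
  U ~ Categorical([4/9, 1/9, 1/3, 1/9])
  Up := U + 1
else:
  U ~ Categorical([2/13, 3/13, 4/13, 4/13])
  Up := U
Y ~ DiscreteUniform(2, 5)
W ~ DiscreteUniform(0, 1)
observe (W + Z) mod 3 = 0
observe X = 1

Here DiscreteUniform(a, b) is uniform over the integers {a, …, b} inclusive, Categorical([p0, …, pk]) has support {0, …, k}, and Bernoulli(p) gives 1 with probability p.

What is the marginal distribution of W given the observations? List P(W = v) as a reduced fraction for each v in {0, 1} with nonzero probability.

P(W=0) = 5/8, P(W=1) = 3/8

Enumerate traces; 32 have nonzero weight after conditioning:
  (Z=0, X=1, U=0, Y=2, W=0) weight 5/324
  (Z=0, X=1, U=0, Y=3, W=0) weight 5/324
  (Z=0, X=1, U=0, Y=4, W=0) weight 5/324
  (Z=0, X=1, U=0, Y=5, W=0) weight 5/324
  (Z=0, X=1, U=1, Y=2, W=0) weight 5/1296
  (Z=0, X=1, U=1, Y=3, W=0) weight 5/1296
  (Z=0, X=1, U=1, Y=4, W=0) weight 5/1296
  (Z=0, X=1, U=1, Y=5, W=0) weight 5/1296
  (Z=2, X=1, U=0, Y=2, W=1) weight 1/108
  … 23 more
Group by W:
  weight(W=0) = 5/36
  weight(W=1) = 1/12
Total weight = 5/36 + 1/12 = 2/9
P(W=0 | obs) = 5/36 / 2/9 = 5/8
P(W=1 | obs) = 1/12 / 2/9 = 3/8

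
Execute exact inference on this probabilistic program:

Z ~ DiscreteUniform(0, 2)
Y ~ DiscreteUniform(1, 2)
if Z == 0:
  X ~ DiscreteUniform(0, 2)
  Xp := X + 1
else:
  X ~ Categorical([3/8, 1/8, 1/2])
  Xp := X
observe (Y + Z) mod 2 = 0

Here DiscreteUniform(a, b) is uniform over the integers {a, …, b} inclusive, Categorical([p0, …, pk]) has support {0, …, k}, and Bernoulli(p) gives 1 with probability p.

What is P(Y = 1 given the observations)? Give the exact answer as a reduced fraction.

Enumerate traces; 9 have nonzero weight after conditioning:
  (Z=0, Y=2, X=0) weight 1/18
  (Z=0, Y=2, X=1) weight 1/18
  (Z=0, Y=2, X=2) weight 1/18
  (Z=1, Y=1, X=0) weight 1/16
  (Z=1, Y=1, X=1) weight 1/48
  (Z=1, Y=1, X=2) weight 1/12
  (Z=2, Y=2, X=0) weight 1/16
  (Z=2, Y=2, X=1) weight 1/48
  … 1 more
Group by Y:
  weight(Y=1) = 1/6
  weight(Y=2) = 1/3
Total weight = 1/6 + 1/3 = 1/2
P(Y=1 | obs) = 1/6 / 1/2 = 1/3
P(Y=2 | obs) = 1/3 / 1/2 = 2/3

P(Y = 1 | obs) = 1/3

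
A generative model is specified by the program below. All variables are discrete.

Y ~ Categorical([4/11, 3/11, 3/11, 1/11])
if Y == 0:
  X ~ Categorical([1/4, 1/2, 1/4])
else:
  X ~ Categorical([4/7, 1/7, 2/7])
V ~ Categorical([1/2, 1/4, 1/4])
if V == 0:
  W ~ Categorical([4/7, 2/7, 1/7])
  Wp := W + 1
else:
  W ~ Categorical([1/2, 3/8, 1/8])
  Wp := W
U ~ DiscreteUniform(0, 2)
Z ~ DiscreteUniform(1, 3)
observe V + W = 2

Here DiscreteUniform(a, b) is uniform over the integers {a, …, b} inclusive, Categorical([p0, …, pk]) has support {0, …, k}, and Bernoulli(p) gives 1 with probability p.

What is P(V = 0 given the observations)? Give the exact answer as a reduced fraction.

Enumerate traces; 324 have nonzero weight after conditioning:
  (Y=0, X=0, V=0, W=2, U=0, Z=1) weight 1/1386
  (Y=0, X=0, V=0, W=2, U=0, Z=2) weight 1/1386
  (Y=0, X=0, V=0, W=2, U=0, Z=3) weight 1/1386
  (Y=0, X=0, V=0, W=2, U=1, Z=1) weight 1/1386
  (Y=0, X=0, V=0, W=2, U=1, Z=2) weight 1/1386
  (Y=0, X=0, V=0, W=2, U=1, Z=3) weight 1/1386
  (Y=0, X=0, V=0, W=2, U=2, Z=1) weight 1/1386
  (Y=0, X=0, V=0, W=2, U=2, Z=2) weight 1/1386
  (Y=0, X=0, V=1, W=1, U=0, Z=1) weight 1/1056
  (Y=0, X=0, V=2, W=0, U=0, Z=1) weight 1/792
  … 314 more
Group by V:
  weight(V=0) = 1/14
  weight(V=1) = 3/32
  weight(V=2) = 1/8
Total weight = 1/14 + 3/32 + 1/8 = 65/224
P(V=0 | obs) = 1/14 / 65/224 = 16/65
P(V=1 | obs) = 3/32 / 65/224 = 21/65
P(V=2 | obs) = 1/8 / 65/224 = 28/65

P(V = 0 | obs) = 16/65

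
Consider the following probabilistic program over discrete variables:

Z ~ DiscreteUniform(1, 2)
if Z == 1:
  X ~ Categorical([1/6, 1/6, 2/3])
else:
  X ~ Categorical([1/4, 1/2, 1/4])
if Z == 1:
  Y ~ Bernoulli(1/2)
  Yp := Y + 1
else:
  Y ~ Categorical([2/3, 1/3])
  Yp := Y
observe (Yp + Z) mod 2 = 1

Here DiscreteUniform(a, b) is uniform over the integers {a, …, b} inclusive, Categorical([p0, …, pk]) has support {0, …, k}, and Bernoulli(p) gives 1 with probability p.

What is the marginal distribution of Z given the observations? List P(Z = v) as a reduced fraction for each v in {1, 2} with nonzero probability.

Enumerate traces; 6 have nonzero weight after conditioning:
  (Z=1, X=0, Y=1) weight 1/24
  (Z=1, X=1, Y=1) weight 1/24
  (Z=1, X=2, Y=1) weight 1/6
  (Z=2, X=0, Y=1) weight 1/24
  (Z=2, X=1, Y=1) weight 1/12
  (Z=2, X=2, Y=1) weight 1/24
Group by Z:
  weight(Z=1) = 1/4
  weight(Z=2) = 1/6
Total weight = 1/4 + 1/6 = 5/12
P(Z=1 | obs) = 1/4 / 5/12 = 3/5
P(Z=2 | obs) = 1/6 / 5/12 = 2/5

P(Z=1) = 3/5, P(Z=2) = 2/5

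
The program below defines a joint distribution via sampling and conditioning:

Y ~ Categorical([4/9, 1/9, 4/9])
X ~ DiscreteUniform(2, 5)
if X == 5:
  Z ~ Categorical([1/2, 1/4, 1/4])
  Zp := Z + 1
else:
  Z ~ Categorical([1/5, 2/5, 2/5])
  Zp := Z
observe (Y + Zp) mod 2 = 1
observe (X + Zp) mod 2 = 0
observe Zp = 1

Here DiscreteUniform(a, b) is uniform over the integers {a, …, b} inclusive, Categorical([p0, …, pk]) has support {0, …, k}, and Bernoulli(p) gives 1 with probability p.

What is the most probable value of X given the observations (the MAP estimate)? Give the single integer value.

argmax_v P(X = v | obs) = 5

Enumerate traces; 4 have nonzero weight after conditioning:
  (Y=0, X=3, Z=1) weight 2/45
  (Y=0, X=5, Z=0) weight 1/18
  (Y=2, X=3, Z=1) weight 2/45
  (Y=2, X=5, Z=0) weight 1/18
Group by X:
  weight(X=3) = 4/45
  weight(X=5) = 1/9
Total weight = 4/45 + 1/9 = 1/5
P(X=3 | obs) = 4/45 / 1/5 = 4/9
P(X=5 | obs) = 1/9 / 1/5 = 5/9
argmax = 5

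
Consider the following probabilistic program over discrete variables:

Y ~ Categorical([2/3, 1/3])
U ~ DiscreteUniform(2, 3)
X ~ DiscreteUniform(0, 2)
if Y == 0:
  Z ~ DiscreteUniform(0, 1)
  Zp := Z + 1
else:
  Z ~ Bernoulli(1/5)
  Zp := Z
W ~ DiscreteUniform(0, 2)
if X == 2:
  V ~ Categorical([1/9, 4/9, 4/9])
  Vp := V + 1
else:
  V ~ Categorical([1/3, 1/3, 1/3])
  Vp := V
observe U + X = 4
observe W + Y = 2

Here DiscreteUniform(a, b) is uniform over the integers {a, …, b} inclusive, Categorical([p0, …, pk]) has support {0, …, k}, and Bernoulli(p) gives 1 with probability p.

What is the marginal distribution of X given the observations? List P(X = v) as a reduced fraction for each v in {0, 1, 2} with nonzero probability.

P(X=1) = 1/2, P(X=2) = 1/2

Enumerate traces; 24 have nonzero weight after conditioning:
  (Y=0, U=2, X=2, Z=0, W=2, V=0) weight 1/486
  (Y=0, U=2, X=2, Z=0, W=2, V=1) weight 2/243
  (Y=0, U=2, X=2, Z=0, W=2, V=2) weight 2/243
  (Y=0, U=2, X=2, Z=1, W=2, V=0) weight 1/486
  (Y=0, U=2, X=2, Z=1, W=2, V=1) weight 2/243
  (Y=0, U=2, X=2, Z=1, W=2, V=2) weight 2/243
  (Y=0, U=3, X=1, Z=0, W=2, V=0) weight 1/162
  (Y=0, U=3, X=1, Z=0, W=2, V=1) weight 1/162
  … 16 more
Group by X:
  weight(X=1) = 1/18
  weight(X=2) = 1/18
Total weight = 1/18 + 1/18 = 1/9
P(X=1 | obs) = 1/18 / 1/9 = 1/2
P(X=2 | obs) = 1/18 / 1/9 = 1/2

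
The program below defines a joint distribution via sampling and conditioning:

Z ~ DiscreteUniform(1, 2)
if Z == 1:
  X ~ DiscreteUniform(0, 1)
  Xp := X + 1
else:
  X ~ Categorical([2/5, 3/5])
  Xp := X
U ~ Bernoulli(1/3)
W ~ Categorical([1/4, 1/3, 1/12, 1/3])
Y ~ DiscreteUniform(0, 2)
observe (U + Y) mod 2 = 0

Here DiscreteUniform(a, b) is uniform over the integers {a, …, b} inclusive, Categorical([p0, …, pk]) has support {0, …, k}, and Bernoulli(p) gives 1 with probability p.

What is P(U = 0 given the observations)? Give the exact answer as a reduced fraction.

P(U = 0 | obs) = 4/5

Enumerate traces; 48 have nonzero weight after conditioning:
  (Z=1, X=0, U=0, W=0, Y=0) weight 1/72
  (Z=1, X=0, U=0, W=0, Y=2) weight 1/72
  (Z=1, X=0, U=0, W=1, Y=0) weight 1/54
  (Z=1, X=0, U=0, W=1, Y=2) weight 1/54
  (Z=1, X=0, U=0, W=2, Y=0) weight 1/216
  (Z=1, X=0, U=0, W=2, Y=2) weight 1/216
  (Z=1, X=0, U=0, W=3, Y=0) weight 1/54
  (Z=1, X=0, U=0, W=3, Y=2) weight 1/54
  (Z=1, X=0, U=1, W=0, Y=1) weight 1/144
  … 39 more
Group by U:
  weight(U=0) = 4/9
  weight(U=1) = 1/9
Total weight = 4/9 + 1/9 = 5/9
P(U=0 | obs) = 4/9 / 5/9 = 4/5
P(U=1 | obs) = 1/9 / 5/9 = 1/5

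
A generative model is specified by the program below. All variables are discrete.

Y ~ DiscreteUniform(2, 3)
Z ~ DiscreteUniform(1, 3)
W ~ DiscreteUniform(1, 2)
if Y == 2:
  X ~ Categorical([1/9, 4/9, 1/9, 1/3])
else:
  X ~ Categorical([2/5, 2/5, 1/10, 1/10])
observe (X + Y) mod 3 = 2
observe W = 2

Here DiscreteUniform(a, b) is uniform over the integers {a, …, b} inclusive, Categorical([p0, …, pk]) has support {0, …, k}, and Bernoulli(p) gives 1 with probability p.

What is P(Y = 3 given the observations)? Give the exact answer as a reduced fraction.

P(Y = 3 | obs) = 9/49

Enumerate traces; 9 have nonzero weight after conditioning:
  (Y=2, Z=1, W=2, X=0) weight 1/108
  (Y=2, Z=1, W=2, X=3) weight 1/36
  (Y=2, Z=2, W=2, X=0) weight 1/108
  (Y=2, Z=2, W=2, X=3) weight 1/36
  (Y=2, Z=3, W=2, X=0) weight 1/108
  (Y=2, Z=3, W=2, X=3) weight 1/36
  (Y=3, Z=1, W=2, X=2) weight 1/120
  (Y=3, Z=2, W=2, X=2) weight 1/120
  … 1 more
Group by Y:
  weight(Y=2) = 1/9
  weight(Y=3) = 1/40
Total weight = 1/9 + 1/40 = 49/360
P(Y=2 | obs) = 1/9 / 49/360 = 40/49
P(Y=3 | obs) = 1/40 / 49/360 = 9/49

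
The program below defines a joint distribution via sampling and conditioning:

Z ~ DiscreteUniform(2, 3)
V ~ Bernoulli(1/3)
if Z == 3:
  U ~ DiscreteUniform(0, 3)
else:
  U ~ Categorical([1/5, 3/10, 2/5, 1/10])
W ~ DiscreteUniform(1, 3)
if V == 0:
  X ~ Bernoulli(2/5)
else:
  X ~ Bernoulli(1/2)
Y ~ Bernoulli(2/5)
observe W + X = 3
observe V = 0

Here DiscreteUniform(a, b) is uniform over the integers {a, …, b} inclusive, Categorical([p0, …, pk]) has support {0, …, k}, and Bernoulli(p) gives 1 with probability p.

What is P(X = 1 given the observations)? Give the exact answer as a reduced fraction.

Enumerate traces; 32 have nonzero weight after conditioning:
  (Z=2, V=0, U=0, W=2, X=1, Y=0) weight 2/375
  (Z=2, V=0, U=0, W=2, X=1, Y=1) weight 4/1125
  (Z=2, V=0, U=0, W=3, X=0, Y=0) weight 1/125
  (Z=2, V=0, U=0, W=3, X=0, Y=1) weight 2/375
  (Z=2, V=0, U=1, W=2, X=1, Y=0) weight 1/125
  (Z=2, V=0, U=1, W=2, X=1, Y=1) weight 2/375
  (Z=2, V=0, U=1, W=3, X=0, Y=0) weight 3/250
  (Z=2, V=0, U=1, W=3, X=0, Y=1) weight 1/125
  … 24 more
Group by X:
  weight(X=0) = 2/15
  weight(X=1) = 4/45
Total weight = 2/15 + 4/45 = 2/9
P(X=0 | obs) = 2/15 / 2/9 = 3/5
P(X=1 | obs) = 4/45 / 2/9 = 2/5

P(X = 1 | obs) = 2/5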